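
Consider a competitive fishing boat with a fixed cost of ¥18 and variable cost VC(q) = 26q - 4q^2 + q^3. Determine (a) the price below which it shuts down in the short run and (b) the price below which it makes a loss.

Shutdown price = min AVC. AVC = 26 - 4q + q^2, with vertex at q = 2 and minimum ¥22.
ATC = 18/q + 26 - 4q + q^2. Setting dATC/dq = −18/q^2 − 4 + 2q = 0 gives q = 3 (since 2·3^3 − 4·3^2 = 18).
min ATC = 18/3 + 26 − 4·3 + 3^2 = ¥29. That is the break-even price.
Between these two prices the firm operates at a loss; above ¥29 it earns a profit.

Shutdown price = ¥22; break-even price = ¥29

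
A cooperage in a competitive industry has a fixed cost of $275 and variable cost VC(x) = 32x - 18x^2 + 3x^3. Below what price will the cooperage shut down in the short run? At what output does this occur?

$5 per unit, at x = 3

The firm shuts down when price falls below the minimum of average variable cost. AVC = VC/x = 32 - 18x + 3x^2.
dAVC/dx = -18 + 6x = 0 gives x = 3. min AVC = 32 - 18·3 + 3·3^2 = 5.
The firm shuts down for any P below $5.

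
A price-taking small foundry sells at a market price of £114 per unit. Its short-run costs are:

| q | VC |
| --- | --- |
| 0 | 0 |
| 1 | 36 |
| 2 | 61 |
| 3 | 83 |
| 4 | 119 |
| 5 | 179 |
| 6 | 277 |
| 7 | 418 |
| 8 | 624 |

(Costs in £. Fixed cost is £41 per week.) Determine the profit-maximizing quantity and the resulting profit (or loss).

q = 6; profit = £366

Tabulate TR − TC: q=0: -41; q=1: 37; q=2: 126; q=3: 218; q=4: 296; q=5: 350; q=6: 366; q=7: 339; q=8: 247.
Profit is maximized at q = 6. AVC there is 277/6 = £46.17 ≤ P, so producing beats shutting down (which would give -£41).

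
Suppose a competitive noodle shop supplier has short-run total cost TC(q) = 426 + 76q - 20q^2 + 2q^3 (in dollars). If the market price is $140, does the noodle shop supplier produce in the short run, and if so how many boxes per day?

Produce at q = 8

Strip out fixed cost: VC = 76q - 20q^2 + 2q^3. Then AVC = 76 - 20q + 2q^2 and MC = 76 - 40q + 6q^2.
AVC is minimized where dAVC/dq = -20 + 4q = 0, at q = 5; min AVC = 76 - 20·5 + 2·5^2 = $26.
Because $140 ≥ $26, revenue can cover variable cost; the firm operates.
Set P = MC: 140 = 76 - 40q + 6q^2 → -64 - 40q + 6q^2 = 0. The roots are q = -4/3 and q = 8; the profit-maximizing output is on the rising part of MC, so q* = 8.
Check: AVC at q = 8 is $44 ≤ P, so revenue covers variable cost.
Profit = P·q − TC = 140·8 − 778 = $342.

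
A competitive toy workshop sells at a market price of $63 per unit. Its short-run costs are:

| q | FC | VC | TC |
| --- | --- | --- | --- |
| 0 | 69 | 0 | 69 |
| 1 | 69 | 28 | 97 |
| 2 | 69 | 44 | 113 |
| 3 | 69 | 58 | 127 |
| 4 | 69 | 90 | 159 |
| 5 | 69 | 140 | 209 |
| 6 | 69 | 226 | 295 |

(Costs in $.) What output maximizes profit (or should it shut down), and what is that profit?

Compute π = P·q − TC at each output: q=0: -69; q=1: -34; q=2: 13; q=3: 62; q=4: 93; q=5: 106; q=6: 83.
Profit is maximized at q = 5. AVC there is 140/5 = $28 ≤ P, so producing beats shutting down (which would give -$69).

q = 5; profit = $106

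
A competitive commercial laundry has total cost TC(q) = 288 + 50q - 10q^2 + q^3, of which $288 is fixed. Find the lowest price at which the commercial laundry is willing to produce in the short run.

Short-run supply begins at min AVC. From VC = 50q - 10q^2 + q^3, AVC = 50 - 10q + q^2.
dAVC/dq = -10 + 2q = 0 gives q = 5. min AVC = 50 - 10·5 + 5^2 = 25.
For P < $25 the firm produces nothing.

$25 per unit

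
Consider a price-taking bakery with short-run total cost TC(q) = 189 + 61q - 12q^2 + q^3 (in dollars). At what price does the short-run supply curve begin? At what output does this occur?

Short-run supply begins at min AVC. From VC = 61q - 12q^2 + q^3, AVC = 61 - 12q + q^2.
At the minimum of AVC, MC = AVC. MC = 61 - 24q + 3q^2; setting MC = AVC gives 2q^2 - 12q = 0, so q = 6. min AVC = 25.
For P < $25 the firm produces nothing.

$25 per unit, at q = 6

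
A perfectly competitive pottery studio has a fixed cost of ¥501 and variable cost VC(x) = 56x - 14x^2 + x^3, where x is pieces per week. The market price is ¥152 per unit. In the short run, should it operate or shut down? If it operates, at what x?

Strip out fixed cost: VC = 56x - 14x^2 + x^3. Then AVC = 56 - 14x + x^2 and MC = 56 - 28x + 3x^2.
AVC is minimized where dAVC/dx = -14 + 2x = 0, at x = 7; min AVC = 56 - 14·7 + 7^2 = ¥7.
Since P = ¥152 ≥ min AVC = ¥7, price covers variable cost and the firm should produce.
Solving P = MC: -96 - 28x + 3x^2 = 0 ⇒ x = -8/3 or 12. On the upward-sloping branch, x* = 12.
Check: AVC at x = 12 is ¥32 ≤ P, so revenue covers variable cost.
Profit = P·x − TC = 152·12 − 885 = ¥939.

Produce at x = 12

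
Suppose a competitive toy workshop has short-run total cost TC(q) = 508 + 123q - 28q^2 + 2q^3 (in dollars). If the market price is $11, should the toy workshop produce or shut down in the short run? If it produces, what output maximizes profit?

Shut down

Strip out fixed cost: VC = 123q - 28q^2 + 2q^3. Then AVC = 123 - 28q + 2q^2 and MC = 123 - 56q + 6q^2.
AVC is minimized where dAVC/dq = -28 + 4q = 0, at q = 7; min AVC = 123 - 28·7 + 2·7^2 = $25.
Since P = $11 < min AVC = $25, price fails to cover variable cost at any output.
Shutting down limits the loss to fixed cost, $508.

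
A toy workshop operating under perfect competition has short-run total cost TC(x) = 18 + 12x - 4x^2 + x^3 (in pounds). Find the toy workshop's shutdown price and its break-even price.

Shutdown price = £8; break-even price = £15

AVC = 12 - 4x + x^2; minimized at x = 2, giving min AVC = £8. That is the shutdown price.
ATC = 18/x + 12 - 4x + x^2. Setting dATC/dx = −18/x^2 − 4 + 2x = 0 gives x = 3 (since 2·3^3 − 4·3^2 = 18).
min ATC = 18/3 + 12 − 4·3 + 3^2 = £15. That is the break-even price.
Between these two prices the firm operates at a loss; above £15 it earns a profit.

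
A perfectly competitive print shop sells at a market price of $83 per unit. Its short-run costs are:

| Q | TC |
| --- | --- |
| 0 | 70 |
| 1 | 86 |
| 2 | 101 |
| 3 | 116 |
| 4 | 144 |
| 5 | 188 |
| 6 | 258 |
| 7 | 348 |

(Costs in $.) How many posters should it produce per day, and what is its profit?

Compute π = P·Q − TC at each output: Q=0: -70; Q=1: -3; Q=2: 65; Q=3: 133; Q=4: 188; Q=5: 227; Q=6: 240; Q=7: 233.
Profit is maximized at Q = 6. AVC there is 188/6 = $31.33 ≤ P, so producing beats shutting down (which would give -$70).

Q = 6; profit = $240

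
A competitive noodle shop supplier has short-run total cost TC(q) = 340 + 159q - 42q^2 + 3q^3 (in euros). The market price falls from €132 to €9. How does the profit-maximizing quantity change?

Output falls from 9 to 0 (the firm shuts down)

AVC = 159 - 42q + 3q^2, minimized at q = 7 where min AVC = €12. MC = 159 - 84q + 9q^2.
At P = €132 ≥ min AVC, set P = MC on the rising branch: q = 9.
At P = €9 < min AVC = €12, price no longer covers variable cost at any output, so the firm shuts down: q = 0.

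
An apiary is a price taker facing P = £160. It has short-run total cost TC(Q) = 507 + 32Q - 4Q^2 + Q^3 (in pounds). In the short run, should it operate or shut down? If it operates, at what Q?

From TC, MC = TC'(Q) = 32 - 8Q + 3Q^2 and AVC = VC/Q = 32 - 4Q + Q^2.
AVC hits its minimum where MC = AVC, at Q = 2, giving min AVC = 32 - 4·2 + 2^2 = £28.
Because £160 ≥ £28, revenue can cover variable cost; the firm operates.
P = MC gives -128 - 8Q + 3Q^2 = 0, with roots -16/3 and 8. Take the larger (rising MC): Q* = 8.
Check: AVC at Q = 8 is £64 ≤ P, so revenue covers variable cost.
Profit = P·Q − TC = 160·8 − 1019 = £261.

Produce at Q = 8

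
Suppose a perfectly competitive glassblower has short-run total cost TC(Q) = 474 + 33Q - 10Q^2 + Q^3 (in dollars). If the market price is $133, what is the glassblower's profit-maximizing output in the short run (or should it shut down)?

Strip out fixed cost: VC = 33Q - 10Q^2 + Q^3. Then AVC = 33 - 10Q + Q^2 and MC = 33 - 20Q + 3Q^2.
The AVC parabola has its vertex at Q = 10/2 = 5, where AVC = 33 - 10·5 + 5^2 = $8.
Because $133 ≥ $8, revenue can cover variable cost; the firm operates.
Set P = MC: 133 = 33 - 20Q + 3Q^2 → -100 - 20Q + 3Q^2 = 0. The roots are Q = -10/3 and Q = 10; the profit-maximizing output is on the rising part of MC, so Q* = 10.
Check: AVC at Q = 10 is $33 ≤ P, so revenue covers variable cost.
Profit = P·Q − TC = 133·10 − 804 = $526.

Produce at Q = 10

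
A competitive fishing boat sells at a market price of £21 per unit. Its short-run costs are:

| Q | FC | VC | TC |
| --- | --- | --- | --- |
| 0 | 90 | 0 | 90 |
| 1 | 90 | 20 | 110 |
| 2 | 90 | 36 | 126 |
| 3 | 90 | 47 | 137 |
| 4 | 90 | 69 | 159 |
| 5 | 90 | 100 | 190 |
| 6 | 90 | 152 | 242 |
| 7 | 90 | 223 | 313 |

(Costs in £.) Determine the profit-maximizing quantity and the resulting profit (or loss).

Q = 3; profit = -£74

Compute π = P·Q − TC at each output: Q=0: -90; Q=1: -89; Q=2: -84; Q=3: -74; Q=4: -75; Q=5: -85; Q=6: -116; Q=7: -166.
Profit is maximized at Q = 3. AVC there is 47/3 = £15.67 ≤ P, so producing beats shutting down (which would give -£90).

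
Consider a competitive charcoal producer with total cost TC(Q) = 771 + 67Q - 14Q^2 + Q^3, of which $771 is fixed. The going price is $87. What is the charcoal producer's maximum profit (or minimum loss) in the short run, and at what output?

AVC = 67 - 14Q + Q^2 has its minimum $18 at Q = 7; price $87 clears that bar, so the firm operates.
With MC = 67 - 28Q + 3Q^2, P = MC on the upward-sloping part at Q* = 10.
TR = 87·10 = 870. TC = 771 + 270 = 1041. Profit = 870 − 1041 = -$171.
Shutting down would mean losing the fixed cost of $771, so operating at a loss of $171 is better by $600.

Profit = -$171 at Q = 10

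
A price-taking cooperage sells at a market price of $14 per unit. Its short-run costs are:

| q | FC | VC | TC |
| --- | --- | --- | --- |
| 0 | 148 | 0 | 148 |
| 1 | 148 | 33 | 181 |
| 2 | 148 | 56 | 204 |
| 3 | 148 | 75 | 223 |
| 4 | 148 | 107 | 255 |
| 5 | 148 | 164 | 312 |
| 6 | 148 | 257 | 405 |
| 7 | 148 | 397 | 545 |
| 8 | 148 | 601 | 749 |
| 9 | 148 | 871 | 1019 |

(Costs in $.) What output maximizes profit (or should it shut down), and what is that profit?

Profit at each row (π = 14q − TC): q=0: -148; q=1: -167; q=2: -176; q=3: -181; q=4: -199; q=5: -242; q=6: -321; q=7: -447; q=8: -637; q=9: -893.
Profit is highest at q = 0. Equivalently, the lowest AVC in the table is 75/3 ≈ $25 at q = 3, and P = $14 falls below it — price never covers variable cost, so the firm shuts down and loses only its fixed cost.

q = 0 (shut down); profit = -$148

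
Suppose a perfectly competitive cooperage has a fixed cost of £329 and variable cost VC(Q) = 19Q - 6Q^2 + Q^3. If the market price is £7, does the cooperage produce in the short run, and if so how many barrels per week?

From TC, MC = TC'(Q) = 19 - 12Q + 3Q^2 and AVC = VC/Q = 19 - 6Q + Q^2.
The AVC parabola has its vertex at Q = 6/2 = 3, where AVC = 19 - 6·3 + 3^2 = £10.
With P < min AVC (£7 < £10), every unit sold adds to the loss.
Shutting down limits the loss to fixed cost, £329.

Shut down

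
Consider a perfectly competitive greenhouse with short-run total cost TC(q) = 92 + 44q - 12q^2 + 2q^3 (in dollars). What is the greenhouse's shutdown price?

$26 per unit

The shutdown price is the minimum of AVC. VC = 44q - 12q^2 + 2q^3, so AVC = 44 - 12q + 2q^2.
At the minimum of AVC, MC = AVC. MC = 44 - 24q + 6q^2; setting MC = AVC gives 4q^2 - 12q = 0, so q = 3. min AVC = 26.
So the shutdown price is $26.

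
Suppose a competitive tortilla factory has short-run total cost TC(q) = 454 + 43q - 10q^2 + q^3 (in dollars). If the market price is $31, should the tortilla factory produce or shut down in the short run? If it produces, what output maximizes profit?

Strip out fixed cost: VC = 43q - 10q^2 + q^3. Then AVC = 43 - 10q + q^2 and MC = 43 - 20q + 3q^2.
AVC is minimized where dAVC/dq = -10 + 2q = 0, at q = 5; min AVC = 43 - 10·5 + 5^2 = $18.
Because $31 ≥ $18, revenue can cover variable cost; the firm operates.
Solving P = MC: 12 - 20q + 3q^2 = 0 ⇒ q = 2/3 or 6. On the upward-sloping branch, q* = 6.
Check: AVC at q = 6 is $19 ≤ P, so revenue covers variable cost.
Profit = P·q − TC = 31·6 − 568 = -$382, a loss, but smaller than the $454 fixed cost the firm would lose by shutting down.

Produce at q = 6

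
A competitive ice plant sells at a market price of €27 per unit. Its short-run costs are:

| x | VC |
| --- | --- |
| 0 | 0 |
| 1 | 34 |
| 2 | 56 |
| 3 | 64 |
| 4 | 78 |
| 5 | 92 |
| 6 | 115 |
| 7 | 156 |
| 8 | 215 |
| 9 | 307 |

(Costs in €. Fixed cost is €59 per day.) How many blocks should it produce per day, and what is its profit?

Tabulate TR − TC: x=0: -59; x=1: -66; x=2: -61; x=3: -42; x=4: -29; x=5: -16; x=6: -12; x=7: -26; x=8: -58; x=9: -123.
Profit is maximized at x = 6. AVC there is 115/6 = €19.17 ≤ P, so producing beats shutting down (which would give -€59).

x = 6; profit = -€12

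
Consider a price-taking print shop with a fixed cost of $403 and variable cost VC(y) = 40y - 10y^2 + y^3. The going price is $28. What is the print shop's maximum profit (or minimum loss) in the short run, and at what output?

AVC = 40 - 10y + y^2; min AVC = $15 at y = 5. Since P = $28 ≥ min AVC, the firm produces.
With MC = 40 - 20y + 3y^2, P = MC on the upward-sloping part at y* = 6.
TR = 28·6 = 168. TC = 403 + 96 = 499. Profit = 168 − 499 = -$331.
That loss of $331 beats the $403 the firm would lose by shutting down; producing recovers $72 of fixed cost.

Profit = -$331 at y = 6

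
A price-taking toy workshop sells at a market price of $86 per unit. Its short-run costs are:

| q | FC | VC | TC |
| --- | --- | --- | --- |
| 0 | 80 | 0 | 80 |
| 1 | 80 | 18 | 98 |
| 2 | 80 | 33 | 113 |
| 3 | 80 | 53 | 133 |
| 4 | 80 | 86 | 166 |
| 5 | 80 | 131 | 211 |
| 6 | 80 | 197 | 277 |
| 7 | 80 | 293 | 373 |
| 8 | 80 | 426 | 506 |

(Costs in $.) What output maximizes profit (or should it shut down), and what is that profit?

Profit at each row (π = 86q − TC): q=0: -80; q=1: -12; q=2: 59; q=3: 125; q=4: 178; q=5: 219; q=6: 239; q=7: 229; q=8: 182.
Profit is maximized at q = 6. AVC there is 197/6 = $32.83 ≤ P, so producing beats shutting down (which would give -$80).

q = 6; profit = $239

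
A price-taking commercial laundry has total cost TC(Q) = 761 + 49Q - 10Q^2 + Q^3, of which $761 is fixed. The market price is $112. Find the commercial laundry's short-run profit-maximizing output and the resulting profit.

Profit = -$113 at Q = 9

AVC = 49 - 10Q + Q^2; min AVC = $24 at Q = 5. Since P = $112 ≥ min AVC, the firm produces.
MC = 49 - 20Q + 3Q^2. Setting P = MC and taking the root on the rising branch gives Q* = 9.
TR = 112·9 = 1008. TC = 761 + 360 = 1121. Profit = 1008 − 1121 = -$113.
That loss of $113 beats the $761 the firm would lose by shutting down; producing recovers $648 of fixed cost.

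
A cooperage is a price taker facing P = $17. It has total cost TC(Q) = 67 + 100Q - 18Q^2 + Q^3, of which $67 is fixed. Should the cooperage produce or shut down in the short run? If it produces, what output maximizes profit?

From TC, MC = TC'(Q) = 100 - 36Q + 3Q^2 and AVC = VC/Q = 100 - 18Q + Q^2.
AVC hits its minimum where MC = AVC, at Q = 9, giving min AVC = 100 - 18·9 + 9^2 = $19.
Since P = $17 < min AVC = $19, price fails to cover variable cost at any output.
Best response: produce nothing and absorb the $67 fixed cost.

Shut down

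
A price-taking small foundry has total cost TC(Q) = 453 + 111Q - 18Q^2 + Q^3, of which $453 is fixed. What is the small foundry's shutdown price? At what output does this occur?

The firm shuts down when price falls below the minimum of average variable cost. AVC = VC/Q = 111 - 18Q + Q^2.
At the minimum of AVC, MC = AVC. MC = 111 - 36Q + 3Q^2; setting MC = AVC gives 2Q^2 - 18Q = 0, so Q = 9. min AVC = 30.
For P < $30 the firm produces nothing.

$30 per unit, at Q = 9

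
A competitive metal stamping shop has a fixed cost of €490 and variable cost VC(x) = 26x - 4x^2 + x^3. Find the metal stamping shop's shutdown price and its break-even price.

Shutdown price = min AVC. AVC = 26 - 4x + x^2, with vertex at x = 2 and minimum €22.
ATC = 490/x + 26 - 4x + x^2. Setting dATC/dx = −490/x^2 − 4 + 2x = 0 gives x = 7 (since 2·7^3 − 4·7^2 = 490).
min ATC = 490/7 + 26 − 4·7 + 7^2 = €117. That is the break-even price.
Between these two prices the firm operates at a loss; above €117 it earns a profit.

Shutdown price = €22; break-even price = €117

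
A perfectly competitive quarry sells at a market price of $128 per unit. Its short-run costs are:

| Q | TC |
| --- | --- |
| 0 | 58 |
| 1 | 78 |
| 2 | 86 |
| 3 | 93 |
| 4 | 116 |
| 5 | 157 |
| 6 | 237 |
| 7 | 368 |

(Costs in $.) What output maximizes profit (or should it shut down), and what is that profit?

Compute π = P·Q − TC at each output: Q=0: -58; Q=1: 50; Q=2: 170; Q=3: 291; Q=4: 396; Q=5: 483; Q=6: 531; Q=7: 528.
Profit is maximized at Q = 6. AVC there is 179/6 = $29.83 ≤ P, so producing beats shutting down (which would give -$58).

Q = 6; profit = $531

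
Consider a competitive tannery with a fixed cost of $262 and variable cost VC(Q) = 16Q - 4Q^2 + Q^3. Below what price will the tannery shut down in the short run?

The firm shuts down when price falls below the minimum of average variable cost. AVC = VC/Q = 16 - 4Q + Q^2.
At the minimum of AVC, MC = AVC. MC = 16 - 8Q + 3Q^2; setting MC = AVC gives 2Q^2 - 4Q = 0, so Q = 2. min AVC = 12.
So the shutdown price is $12.

$12 per unit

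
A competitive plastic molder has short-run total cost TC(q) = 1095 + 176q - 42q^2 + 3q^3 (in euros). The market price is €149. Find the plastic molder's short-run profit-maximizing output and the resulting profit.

AVC = 176 - 42q + 3q^2 has its minimum €29 at q = 7; price €149 clears that bar, so the firm operates.
MC = 176 - 84q + 9q^2. Setting P = MC and taking the root on the rising branch gives q* = 9.
TR = 149·9 = 1341. TC = 1095 + 369 = 1464. Profit = 1341 − 1464 = -€123.
By producing, the firm covers all variable cost plus €972 of fixed cost; shutting down would lose the full €1095.

Profit = -€123 at q = 9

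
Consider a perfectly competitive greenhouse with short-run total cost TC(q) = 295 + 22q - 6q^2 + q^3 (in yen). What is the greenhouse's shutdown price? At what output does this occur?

The shutdown price is the minimum of AVC. VC = 22q - 6q^2 + q^3, so AVC = 22 - 6q + q^2.
dAVC/dq = -6 + 2q = 0 gives q = 3. min AVC = 22 - 6·3 + 3^2 = 13.
So the shutdown price is ¥13.

¥13 per unit, at q = 3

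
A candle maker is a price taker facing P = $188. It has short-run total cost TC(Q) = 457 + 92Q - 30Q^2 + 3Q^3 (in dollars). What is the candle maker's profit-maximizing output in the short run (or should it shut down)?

Variable cost is VC = 92Q - 30Q^2 + 3Q^3, so AVC = VC/Q = 92 - 30Q + 3Q^2 and MC = dTC/dQ = 92 - 60Q + 9Q^2.
AVC hits its minimum where MC = AVC, at Q = 5, giving min AVC = 92 - 30·5 + 3·5^2 = $17.
P = $188 exceeds min AVC = $17, so the firm stays open.
Set P = MC: 188 = 92 - 60Q + 9Q^2 → -96 - 60Q + 9Q^2 = 0. The roots are Q = -4/3 and Q = 8; the profit-maximizing output is on the rising part of MC, so Q* = 8.
Check: AVC at Q = 8 is $44 ≤ P, so revenue covers variable cost.
Profit = P·Q − TC = 188·8 − 809 = $695.

Produce at Q = 8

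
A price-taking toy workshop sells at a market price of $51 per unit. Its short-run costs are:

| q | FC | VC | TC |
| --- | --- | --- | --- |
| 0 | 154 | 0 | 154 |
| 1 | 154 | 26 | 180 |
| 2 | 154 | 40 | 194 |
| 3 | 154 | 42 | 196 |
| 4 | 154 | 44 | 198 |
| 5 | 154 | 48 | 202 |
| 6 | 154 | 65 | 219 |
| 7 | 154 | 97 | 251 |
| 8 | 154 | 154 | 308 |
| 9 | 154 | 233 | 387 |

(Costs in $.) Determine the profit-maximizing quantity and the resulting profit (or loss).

q = 7; profit = $106

Tabulate TR − TC: q=0: -154; q=1: -129; q=2: -92; q=3: -43; q=4: 6; q=5: 53; q=6: 87; q=7: 106; q=8: 100; q=9: 72.
Profit is maximized at q = 7. AVC there is 97/7 = $13.86 ≤ P, so producing beats shutting down (which would give -$154).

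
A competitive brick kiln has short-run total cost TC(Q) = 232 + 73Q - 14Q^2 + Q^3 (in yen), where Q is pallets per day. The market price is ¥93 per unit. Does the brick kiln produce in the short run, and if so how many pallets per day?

Variable cost is VC = 73Q - 14Q^2 + Q^3, so AVC = VC/Q = 73 - 14Q + Q^2 and MC = dTC/dQ = 73 - 28Q + 3Q^2.
AVC is minimized where dAVC/dQ = -14 + 2Q = 0, at Q = 7; min AVC = 73 - 14·7 + 7^2 = ¥24.
P = ¥93 exceeds min AVC = ¥24, so the firm stays open.
P = MC gives -20 - 28Q + 3Q^2 = 0, with roots -2/3 and 10. Take the larger (rising MC): Q* = 10.
Check: AVC at Q = 10 is ¥33 ≤ P, so revenue covers variable cost.
Profit = P·Q − TC = 93·10 − 562 = ¥368.

Produce at Q = 10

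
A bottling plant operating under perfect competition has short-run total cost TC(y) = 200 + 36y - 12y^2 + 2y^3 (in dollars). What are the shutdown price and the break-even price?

AVC = 36 - 12y + 2y^2; minimized at y = 3, giving min AVC = $18. That is the shutdown price.
ATC = 200/y + 36 - 12y + 2y^2. Setting dATC/dy = −200/y^2 − 12 + 4y = 0 gives y = 5 (since 4·5^3 − 12·5^2 = 200).
min ATC = 200/5 + 36 − 12·5 + 2·5^2 = $66. That is the break-even price.
Between these two prices the firm operates at a loss; above $66 it earns a profit.

Shutdown price = $18; break-even price = $66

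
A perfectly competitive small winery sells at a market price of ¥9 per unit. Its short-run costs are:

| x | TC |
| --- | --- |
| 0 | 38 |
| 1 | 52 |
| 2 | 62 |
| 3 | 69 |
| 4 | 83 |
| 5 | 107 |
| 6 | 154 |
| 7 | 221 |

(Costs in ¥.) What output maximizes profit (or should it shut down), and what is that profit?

x = 0 (shut down); profit = -¥38

Profit at each row (π = 9x − TC): x=0: -38; x=1: -43; x=2: -44; x=3: -42; x=4: -47; x=5: -62; x=6: -100; x=7: -158.
Profit is highest at x = 0. Equivalently, the lowest AVC in the table is 31/3 ≈ ¥10.33 at x = 3, and P = ¥9 falls below it — price never covers variable cost, so the firm shuts down and loses only its fixed cost.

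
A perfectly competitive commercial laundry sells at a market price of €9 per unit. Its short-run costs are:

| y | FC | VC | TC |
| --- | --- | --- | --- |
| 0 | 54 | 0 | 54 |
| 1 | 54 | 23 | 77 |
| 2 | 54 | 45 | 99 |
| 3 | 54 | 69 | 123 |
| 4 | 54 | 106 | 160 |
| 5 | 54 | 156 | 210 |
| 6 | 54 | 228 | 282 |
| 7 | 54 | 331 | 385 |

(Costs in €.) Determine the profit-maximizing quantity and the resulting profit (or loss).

Profit at each row (π = 9y − TC): y=0: -54; y=1: -68; y=2: -81; y=3: -96; y=4: -124; y=5: -165; y=6: -228; y=7: -322.
Profit is highest at y = 0. Equivalently, the lowest AVC in the table is 45/2 ≈ €22.50 at y = 2, and P = €9 falls below it — price never covers variable cost, so the firm shuts down and loses only its fixed cost.

y = 0 (shut down); profit = -€54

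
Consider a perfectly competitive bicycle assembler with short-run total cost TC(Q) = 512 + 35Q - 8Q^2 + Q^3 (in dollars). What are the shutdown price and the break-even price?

AVC = 35 - 8Q + Q^2; minimized at Q = 4, giving min AVC = $19. That is the shutdown price.
ATC = 512/Q + 35 - 8Q + Q^2. Setting dATC/dQ = −512/Q^2 − 8 + 2Q = 0 gives Q = 8 (since 2·8^3 − 8·8^2 = 512).
min ATC = 512/8 + 35 − 8·8 + 8^2 = $99. That is the break-even price.
Between these two prices the firm operates at a loss; above $99 it earns a profit.

Shutdown price = $19; break-even price = $99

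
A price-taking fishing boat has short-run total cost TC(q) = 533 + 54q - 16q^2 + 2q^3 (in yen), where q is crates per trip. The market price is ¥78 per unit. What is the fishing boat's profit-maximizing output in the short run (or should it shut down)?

From TC, MC = TC'(q) = 54 - 32q + 6q^2 and AVC = VC/q = 54 - 16q + 2q^2.
AVC is minimized where dAVC/dq = -16 + 4q = 0, at q = 4; min AVC = 54 - 16·4 + 2·4^2 = ¥22.
Since P = ¥78 ≥ min AVC = ¥22, price covers variable cost and the firm should produce.
P = MC gives -24 - 32q + 6q^2 = 0, with roots -2/3 and 6. Take the larger (rising MC): q* = 6.
Check: AVC at q = 6 is ¥30 ≤ P, so revenue covers variable cost.
Profit = P·q − TC = 78·6 − 713 = -¥245, a loss, but smaller than the ¥533 fixed cost the firm would lose by shutting down.

Produce at q = 6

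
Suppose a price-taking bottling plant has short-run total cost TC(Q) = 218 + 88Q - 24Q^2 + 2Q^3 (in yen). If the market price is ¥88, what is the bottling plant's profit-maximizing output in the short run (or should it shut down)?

Variable cost is VC = 88Q - 24Q^2 + 2Q^3, so AVC = VC/Q = 88 - 24Q + 2Q^2 and MC = dTC/dQ = 88 - 48Q + 6Q^2.
The AVC parabola has its vertex at Q = 24/4 = 6, where AVC = 88 - 24·6 + 2·6^2 = ¥16.
P = ¥88 exceeds min AVC = ¥16, so the firm stays open.
P = MC gives -48Q + 6Q^2 = 0, with roots 0 and 8. Take the larger (rising MC): Q* = 8.
Check: AVC at Q = 8 is ¥24 ≤ P, so revenue covers variable cost.
Profit = P·Q − TC = 88·8 − 410 = ¥294.

Produce at Q = 8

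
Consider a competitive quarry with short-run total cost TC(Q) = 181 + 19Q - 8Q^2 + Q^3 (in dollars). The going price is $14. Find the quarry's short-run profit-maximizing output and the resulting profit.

Profit = -$131 at Q = 5

AVC = 19 - 8Q + Q^2; min AVC = $3 at Q = 4. Since P = $14 ≥ min AVC, the firm produces.
MC = 19 - 16Q + 3Q^2. Setting P = MC and taking the root on the rising branch gives Q* = 5.
TR = 14·5 = 70. TC = 181 + 20 = 201. Profit = 70 − 201 = -$131.
That loss of $131 beats the $181 the firm would lose by shutting down; producing recovers $50 of fixed cost.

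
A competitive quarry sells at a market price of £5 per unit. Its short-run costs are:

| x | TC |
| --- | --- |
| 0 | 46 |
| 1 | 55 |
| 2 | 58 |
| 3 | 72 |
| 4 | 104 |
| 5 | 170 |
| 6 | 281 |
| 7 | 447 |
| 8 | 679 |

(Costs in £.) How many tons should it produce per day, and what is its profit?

Tabulate TR − TC: x=0: -46; x=1: -50; x=2: -48; x=3: -57; x=4: -84; x=5: -145; x=6: -251; x=7: -412; x=8: -639.
Profit is highest at x = 0. Equivalently, the lowest AVC in the table is 12/2 ≈ £6 at x = 2, and P = £5 falls below it — price never covers variable cost, so the firm shuts down and loses only its fixed cost.

x = 0 (shut down); profit = -£46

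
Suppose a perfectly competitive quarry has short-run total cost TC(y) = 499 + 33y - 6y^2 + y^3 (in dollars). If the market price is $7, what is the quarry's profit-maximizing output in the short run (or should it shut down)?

Strip out fixed cost: VC = 33y - 6y^2 + y^3. Then AVC = 33 - 6y + y^2 and MC = 33 - 12y + 3y^2.
AVC is minimized where dAVC/dy = -6 + 2y = 0, at y = 3; min AVC = 33 - 6·3 + 3^2 = $24.
With P < min AVC ($7 < $24), every unit sold adds to the loss.
The firm minimizes its loss by shutting down and losing only its fixed cost of $499.

Shut down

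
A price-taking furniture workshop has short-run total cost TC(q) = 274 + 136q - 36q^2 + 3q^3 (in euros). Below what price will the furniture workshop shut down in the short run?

The firm shuts down when price falls below the minimum of average variable cost. AVC = VC/q = 136 - 36q + 3q^2.
dAVC/dq = -36 + 6q = 0 gives q = 6. min AVC = 136 - 36·6 + 3·6^2 = 28.
For P < €28 the firm produces nothing.

€28 per unit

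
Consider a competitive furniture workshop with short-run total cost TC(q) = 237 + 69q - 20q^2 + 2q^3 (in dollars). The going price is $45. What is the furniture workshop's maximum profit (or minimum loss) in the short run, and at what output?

AVC = 69 - 20q + 2q^2 has its minimum $19 at q = 5; price $45 clears that bar, so the firm operates.
With MC = 69 - 40q + 6q^2, P = MC on the upward-sloping part at q* = 6.
TR = 45·6 = 270. TC = 237 + 126 = 363. Profit = 270 − 363 = -$93.
Shutting down would mean losing the fixed cost of $237, so operating at a loss of $93 is better by $144.

Profit = -$93 at q = 6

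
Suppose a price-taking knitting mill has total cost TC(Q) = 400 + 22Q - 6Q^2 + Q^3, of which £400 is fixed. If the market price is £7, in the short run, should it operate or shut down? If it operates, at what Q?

Strip out fixed cost: VC = 22Q - 6Q^2 + Q^3. Then AVC = 22 - 6Q + Q^2 and MC = 22 - 12Q + 3Q^2.
The AVC parabola has its vertex at Q = 6/2 = 3, where AVC = 22 - 6·3 + 3^2 = £13.
P = £7 lies below min AVC = £13; no output level covers variable cost.
Best response: produce nothing and absorb the £400 fixed cost.

Shut down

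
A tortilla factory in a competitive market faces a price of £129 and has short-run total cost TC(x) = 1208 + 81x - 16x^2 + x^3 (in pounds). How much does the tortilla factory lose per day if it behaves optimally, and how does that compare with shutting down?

Profit = -£56 at x = 12

AVC = 81 - 16x + x^2; min AVC = £17 at x = 8. Since P = £129 ≥ min AVC, the firm produces.
MC = 81 - 32x + 3x^2. Setting P = MC and taking the root on the rising branch gives x* = 12.
TR = 129·12 = 1548. TC = 1208 + 396 = 1604. Profit = 1548 − 1604 = -£56.
That loss of £56 beats the £1208 the firm would lose by shutting down; producing recovers £1152 of fixed cost.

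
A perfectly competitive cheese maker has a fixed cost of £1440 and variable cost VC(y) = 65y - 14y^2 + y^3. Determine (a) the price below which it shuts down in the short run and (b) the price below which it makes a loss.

Shutdown price = £16; break-even price = £161

Shutdown price = min AVC. AVC = 65 - 14y + y^2, with vertex at y = 7 and minimum £16.
ATC = 1440/y + 65 - 14y + y^2. Setting dATC/dy = −1440/y^2 − 14 + 2y = 0 gives y = 12 (since 2·12^3 − 14·12^2 = 1440).
min ATC = 1440/12 + 65 − 14·12 + 12^2 = £161. That is the break-even price.
For £16 ≤ P < £161 the firm produces at a loss; below £16 it shuts down.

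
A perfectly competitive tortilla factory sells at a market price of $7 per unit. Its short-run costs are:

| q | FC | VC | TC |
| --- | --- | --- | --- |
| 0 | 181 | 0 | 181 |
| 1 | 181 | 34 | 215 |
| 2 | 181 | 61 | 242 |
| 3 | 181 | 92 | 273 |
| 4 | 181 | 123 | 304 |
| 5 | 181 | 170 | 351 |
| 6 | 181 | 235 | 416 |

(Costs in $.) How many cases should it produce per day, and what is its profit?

q = 0 (shut down); profit = -$181

Compute π = P·q − TC at each output: q=0: -181; q=1: -208; q=2: -228; q=3: -252; q=4: -276; q=5: -316; q=6: -374.
Profit is highest at q = 0. Equivalently, the lowest AVC in the table is 61/2 ≈ $30.50 at q = 2, and P = $7 falls below it — price never covers variable cost, so the firm shuts down and loses only its fixed cost.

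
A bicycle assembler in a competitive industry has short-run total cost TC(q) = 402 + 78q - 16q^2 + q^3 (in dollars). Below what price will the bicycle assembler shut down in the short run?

Short-run supply begins at min AVC. From VC = 78q - 16q^2 + q^3, AVC = 78 - 16q + q^2.
dAVC/dq = -16 + 2q = 0 gives q = 8. min AVC = 78 - 16·8 + 8^2 = 14.
The firm shuts down for any P below $14.

$14 per unit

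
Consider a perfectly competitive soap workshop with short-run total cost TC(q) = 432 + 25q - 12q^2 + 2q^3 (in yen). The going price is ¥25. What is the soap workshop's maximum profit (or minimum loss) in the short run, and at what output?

Profit = -¥368 at q = 4

AVC = 25 - 12q + 2q^2; min AVC = ¥7 at q = 3. Since P = ¥25 ≥ min AVC, the firm produces.
MC = 25 - 24q + 6q^2. Setting P = MC and taking the root on the rising branch gives q* = 4.
TR = 25·4 = 100. TC = 432 + 36 = 468. Profit = 100 − 468 = -¥368.
That loss of ¥368 beats the ¥432 the firm would lose by shutting down; producing recovers ¥64 of fixed cost.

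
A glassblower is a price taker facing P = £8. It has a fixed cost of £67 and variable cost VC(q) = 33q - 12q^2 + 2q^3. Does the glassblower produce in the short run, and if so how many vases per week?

Variable cost is VC = 33q - 12q^2 + 2q^3, so AVC = VC/q = 33 - 12q + 2q^2 and MC = dTC/dq = 33 - 24q + 6q^2.
The AVC parabola has its vertex at q = 12/4 = 3, where AVC = 33 - 12·3 + 2·3^2 = £15.
Since P = £8 < min AVC = £15, price fails to cover variable cost at any output.
The firm minimizes its loss by shutting down and losing only its fixed cost of £67.

Shut down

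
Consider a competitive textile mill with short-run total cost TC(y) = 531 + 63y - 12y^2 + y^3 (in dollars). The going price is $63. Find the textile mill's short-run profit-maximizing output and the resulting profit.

Profit = -$275 at y = 8

AVC = 63 - 12y + y^2 has its minimum $27 at y = 6; price $63 clears that bar, so the firm operates.
With MC = 63 - 24y + 3y^2, P = MC on the upward-sloping part at y* = 8.
TR = 63·8 = 504. TC = 531 + 248 = 779. Profit = 504 − 779 = -$275.
Shutting down would mean losing the fixed cost of $531, so operating at a loss of $275 is better by $256.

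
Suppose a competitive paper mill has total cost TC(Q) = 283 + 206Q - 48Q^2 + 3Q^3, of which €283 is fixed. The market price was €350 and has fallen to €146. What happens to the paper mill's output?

AVC = 206 - 48Q + 3Q^2, minimized at Q = 8 where min AVC = €14. MC = 206 - 96Q + 9Q^2.
At P = €350 ≥ min AVC, set P = MC on the rising branch: Q = 12.
At P = €146 ≥ min AVC, set P = MC: Q = 10. The firm stays open but cuts output.

Output falls from 12 to 10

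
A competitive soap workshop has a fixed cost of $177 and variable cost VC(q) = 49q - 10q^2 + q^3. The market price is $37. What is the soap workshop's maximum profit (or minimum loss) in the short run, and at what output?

AVC = 49 - 10q + q^2; min AVC = $24 at q = 5. Since P = $37 ≥ min AVC, the firm produces.
With MC = 49 - 20q + 3q^2, P = MC on the upward-sloping part at q* = 6.
TR = 37·6 = 222. TC = 177 + 150 = 327. Profit = 222 − 327 = -$105.
By producing, the firm covers all variable cost plus $72 of fixed cost; shutting down would lose the full $177.

Profit = -$105 at q = 6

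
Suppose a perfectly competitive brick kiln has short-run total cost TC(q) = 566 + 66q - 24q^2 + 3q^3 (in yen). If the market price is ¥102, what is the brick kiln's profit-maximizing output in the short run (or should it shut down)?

Produce at q = 6

Variable cost is VC = 66q - 24q^2 + 3q^3, so AVC = VC/q = 66 - 24q + 3q^2 and MC = dTC/dq = 66 - 48q + 9q^2.
AVC hits its minimum where MC = AVC, at q = 4, giving min AVC = 66 - 24·4 + 3·4^2 = ¥18.
Because ¥102 ≥ ¥18, revenue can cover variable cost; the firm operates.
Solving P = MC: -36 - 48q + 9q^2 = 0 ⇒ q = -2/3 or 6. On the upward-sloping branch, q* = 6.
Check: AVC at q = 6 is ¥30 ≤ P, so revenue covers variable cost.
Profit = P·q − TC = 102·6 − 746 = -¥134, a loss, but smaller than the ¥566 fixed cost the firm would lose by shutting down.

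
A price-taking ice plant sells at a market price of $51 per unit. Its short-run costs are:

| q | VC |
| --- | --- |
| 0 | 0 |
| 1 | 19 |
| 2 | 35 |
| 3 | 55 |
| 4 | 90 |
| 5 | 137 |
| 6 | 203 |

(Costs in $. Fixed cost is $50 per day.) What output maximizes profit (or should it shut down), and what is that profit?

Tabulate TR − TC: q=0: -50; q=1: -18; q=2: 17; q=3: 48; q=4: 64; q=5: 68; q=6: 53.
Profit is maximized at q = 5. AVC there is 137/5 = $27.40 ≤ P, so producing beats shutting down (which would give -$50).

q = 5; profit = $68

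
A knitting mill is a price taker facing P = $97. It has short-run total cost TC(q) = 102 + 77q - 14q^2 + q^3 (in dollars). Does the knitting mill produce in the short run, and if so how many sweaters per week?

Strip out fixed cost: VC = 77q - 14q^2 + q^3. Then AVC = 77 - 14q + q^2 and MC = 77 - 28q + 3q^2.
AVC hits its minimum where MC = AVC, at q = 7, giving min AVC = 77 - 14·7 + 7^2 = $28.
Since P = $97 ≥ min AVC = $28, price covers variable cost and the firm should produce.
P = MC gives -20 - 28q + 3q^2 = 0, with roots -2/3 and 10. Take the larger (rising MC): q* = 10.
Check: AVC at q = 10 is $37 ≤ P, so revenue covers variable cost.
Profit = P·q − TC = 97·10 − 472 = $498.

Produce at q = 10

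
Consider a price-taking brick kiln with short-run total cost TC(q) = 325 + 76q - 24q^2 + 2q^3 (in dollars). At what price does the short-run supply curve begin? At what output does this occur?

The shutdown price is the minimum of AVC. VC = 76q - 24q^2 + 2q^3, so AVC = 76 - 24q + 2q^2.
dAVC/dq = -24 + 4q = 0 gives q = 6. min AVC = 76 - 24·6 + 2·6^2 = 4.
So the shutdown price is $4.

$4 per unit, at q = 6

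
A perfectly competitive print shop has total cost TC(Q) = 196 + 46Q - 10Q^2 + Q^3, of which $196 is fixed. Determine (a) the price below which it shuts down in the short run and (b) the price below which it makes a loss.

AVC = 46 - 10Q + Q^2; minimized at Q = 5, giving min AVC = $21. That is the shutdown price.
ATC = 196/Q + 46 - 10Q + Q^2. Setting dATC/dQ = −196/Q^2 − 10 + 2Q = 0 gives Q = 7 (since 2·7^3 − 10·7^2 = 196).
min ATC = 196/7 + 46 − 10·7 + 7^2 = $53. That is the break-even price.
For $21 ≤ P < $53 the firm produces at a loss; below $21 it shuts down.

Shutdown price = $21; break-even price = $53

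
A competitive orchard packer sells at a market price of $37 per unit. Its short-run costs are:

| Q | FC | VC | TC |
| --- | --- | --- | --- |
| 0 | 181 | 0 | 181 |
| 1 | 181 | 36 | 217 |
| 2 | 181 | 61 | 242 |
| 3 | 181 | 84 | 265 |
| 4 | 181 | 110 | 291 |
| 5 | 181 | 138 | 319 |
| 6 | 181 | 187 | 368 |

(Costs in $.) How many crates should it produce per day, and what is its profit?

Tabulate TR − TC: Q=0: -181; Q=1: -180; Q=2: -168; Q=3: -154; Q=4: -143; Q=5: -134; Q=6: -146.
Profit is maximized at Q = 5. AVC there is 138/5 = $27.60 ≤ P, so producing beats shutting down (which would give -$181).

Q = 5; profit = -$134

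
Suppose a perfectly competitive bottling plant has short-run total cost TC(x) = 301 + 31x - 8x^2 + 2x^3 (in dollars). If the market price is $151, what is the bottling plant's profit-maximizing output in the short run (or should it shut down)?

Variable cost is VC = 31x - 8x^2 + 2x^3, so AVC = VC/x = 31 - 8x + 2x^2 and MC = dTC/dx = 31 - 16x + 6x^2.
The AVC parabola has its vertex at x = 8/4 = 2, where AVC = 31 - 8·2 + 2·2^2 = $23.
Since P = $151 ≥ min AVC = $23, price covers variable cost and the firm should produce.
Set P = MC: 151 = 31 - 16x + 6x^2 → -120 - 16x + 6x^2 = 0. The roots are x = -10/3 and x = 6; the profit-maximizing output is on the rising part of MC, so x* = 6.
Check: AVC at x = 6 is $55 ≤ P, so revenue covers variable cost.
Profit = P·x − TC = 151·6 − 631 = $275.

Produce at x = 6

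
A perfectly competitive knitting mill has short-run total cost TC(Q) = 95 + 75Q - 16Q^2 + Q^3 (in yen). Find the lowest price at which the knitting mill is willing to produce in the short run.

¥11 per unit

The shutdown price is the minimum of AVC. VC = 75Q - 16Q^2 + Q^3, so AVC = 75 - 16Q + Q^2.
dAVC/dQ = -16 + 2Q = 0 gives Q = 8. min AVC = 75 - 16·8 + 8^2 = 11.
So the shutdown price is ¥11.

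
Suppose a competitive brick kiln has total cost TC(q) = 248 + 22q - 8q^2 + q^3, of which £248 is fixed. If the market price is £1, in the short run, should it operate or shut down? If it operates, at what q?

Shut down

Strip out fixed cost: VC = 22q - 8q^2 + q^3. Then AVC = 22 - 8q + q^2 and MC = 22 - 16q + 3q^2.
AVC is minimized where dAVC/dq = -8 + 2q = 0, at q = 4; min AVC = 22 - 8·4 + 4^2 = £6.
Since P = £1 < min AVC = £6, price fails to cover variable cost at any output.
Shutting down limits the loss to fixed cost, £248.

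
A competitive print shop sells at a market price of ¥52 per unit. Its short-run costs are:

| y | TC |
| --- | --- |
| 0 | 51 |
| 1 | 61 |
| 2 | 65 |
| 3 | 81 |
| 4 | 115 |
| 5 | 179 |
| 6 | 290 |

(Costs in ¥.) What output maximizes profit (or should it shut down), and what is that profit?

Compute π = P·y − TC at each output: y=0: -51; y=1: -9; y=2: 39; y=3: 75; y=4: 93; y=5: 81; y=6: 22.
Profit is maximized at y = 4. AVC there is 64/4 = ¥16 ≤ P, so producing beats shutting down (which would give -¥51).

y = 4; profit = ¥93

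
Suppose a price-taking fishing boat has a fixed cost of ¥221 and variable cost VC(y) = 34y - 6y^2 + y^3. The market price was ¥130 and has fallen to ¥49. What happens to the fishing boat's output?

Output falls from 8 to 5

MC = 34 - 12y + 3y^2; the shutdown threshold is min AVC = ¥25 (at y = 3).
With P = ¥130 above the shutdown price, P = MC gives y = 8.
At P = ¥49 ≥ min AVC, set P = MC: y = 5. The firm stays open but cuts output.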